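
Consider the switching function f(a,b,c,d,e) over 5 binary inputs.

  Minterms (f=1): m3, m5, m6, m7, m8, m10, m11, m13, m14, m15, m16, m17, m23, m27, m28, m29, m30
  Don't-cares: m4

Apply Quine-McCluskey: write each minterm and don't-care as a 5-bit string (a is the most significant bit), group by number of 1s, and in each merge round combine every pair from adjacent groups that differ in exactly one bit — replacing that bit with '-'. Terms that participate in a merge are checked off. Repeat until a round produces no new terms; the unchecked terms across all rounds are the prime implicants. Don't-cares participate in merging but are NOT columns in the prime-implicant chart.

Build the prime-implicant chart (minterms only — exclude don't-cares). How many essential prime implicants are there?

[col 0] 00011*, 00100*, 00101*, 00110*, 00111*, 01000*, 01010*, 01011*, 01101*, 01110*, 01111*, 10000*, 10001*, 10111*, 11011*, 11100*, 11101*, 11110*
[col 1] -0111, -1011, -1101, -1110, 0-011*, 0-101*, 0-110*, 0-111*, 00-11*, 001-0*, 001-1*, 0010-*, 0011-*, 01-10*, 01-11*, 010-0, 0101-*, 011-1*, 0111-*, 1000-, 111-0, 1110-
[col 2] 0--11, 0-1-1, 0-11-, 001--, 01-1-
Prime implicants: -0111, -1011, -1101, -1110, 0--11, 0-1-1, 0-11-, 001--, 01-1-, 010-0, 1000-, 111-0, 1110-
PI chart (minterm → PIs covering it):
  3 | 0--11  (sole → essential)
  5 | 0-1-1,001--
  6 | 0-11-,001--
  7 | -0111,0--11,0-1-1,0-11-,001--
  8 | 010-0  (sole → essential)
  10 | 01-1-,010-0
  11 | -1011,0--11,01-1-
  13 | -1101,0-1-1
  14 | -1110,0-11-,01-1-
  15 | 0--11,0-1-1,0-11-,01-1-
  16 | 1000-  (sole → essential)
  17 | 1000-  (sole → essential)
  23 | -0111  (sole → essential)
  27 | -1011  (sole → essential)
  28 | 111-0,1110-
  29 | -1101,1110-
  30 | -1110,111-0
Essential prime implicants: -0111, -1011, 0--11, 010-0, 1000-

5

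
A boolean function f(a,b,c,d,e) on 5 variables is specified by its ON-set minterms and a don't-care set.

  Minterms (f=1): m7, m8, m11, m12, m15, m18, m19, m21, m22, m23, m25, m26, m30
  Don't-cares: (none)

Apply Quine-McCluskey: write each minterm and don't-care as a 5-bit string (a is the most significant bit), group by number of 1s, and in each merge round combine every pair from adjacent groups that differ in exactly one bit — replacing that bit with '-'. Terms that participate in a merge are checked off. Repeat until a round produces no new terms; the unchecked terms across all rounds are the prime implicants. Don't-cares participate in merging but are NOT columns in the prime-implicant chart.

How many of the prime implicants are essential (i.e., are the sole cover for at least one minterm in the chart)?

[col 0] 00111*, 01000*, 01011*, 01100*, 01111*, 10010*, 10011*, 10101*, 10110*, 10111*, 11001, 11010*, 11110*
[col 1] -0111, 0-111, 01-00, 01-11, 1-010*, 1-110*, 10-10*, 10-11*, 1001-*, 101-1, 1011-*, 11-10*
[col 2] 1--10, 10-1-
Prime implicants: -0111, 0-111, 01-00, 01-11, 1--10, 10-1-, 101-1, 11001
PI chart (minterm → PIs covering it):
  7 | -0111,0-111
  8 | 01-00  (sole → essential)
  11 | 01-11  (sole → essential)
  12 | 01-00  (sole → essential)
  15 | 0-111,01-11
  18 | 1--10,10-1-
  19 | 10-1-  (sole → essential)
  21 | 101-1  (sole → essential)
  22 | 1--10,10-1-
  23 | -0111,10-1-,101-1
  25 | 11001  (sole → essential)
  26 | 1--10  (sole → essential)
  30 | 1--10  (sole → essential)
Essential prime implicants: 01-00, 01-11, 1--10, 10-1-, 101-1, 11001

6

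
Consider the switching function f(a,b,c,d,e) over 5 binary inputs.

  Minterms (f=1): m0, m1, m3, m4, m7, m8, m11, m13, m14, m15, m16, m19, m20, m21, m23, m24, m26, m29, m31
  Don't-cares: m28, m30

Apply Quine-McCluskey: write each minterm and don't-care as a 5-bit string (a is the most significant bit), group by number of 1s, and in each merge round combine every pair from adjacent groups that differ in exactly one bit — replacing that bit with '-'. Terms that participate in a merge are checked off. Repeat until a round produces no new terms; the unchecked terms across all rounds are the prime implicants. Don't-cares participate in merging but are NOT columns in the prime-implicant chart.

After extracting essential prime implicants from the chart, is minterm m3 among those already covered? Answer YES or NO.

size-2^0 implicants → 00000(✓)  00001(✓)  00011(✓)  00100(✓)  00111(✓)  01000(✓)  01011(✓)  01101(✓)  01110(✓)  01111(✓)  10000(✓)  10011(✓)  10100(✓)  10101(✓)  10111(✓)  11000(✓)  11010(✓)  11100(✓)  11101(✓)  11110(✓)  11111(✓)
size-2^1 implicants → -0000(✓)  -0011(✓)  -0100(✓)  -0111(✓)  -1000(✓)  -1101(✓)  -1110(✓)  -1111(✓)  0-000(✓)  0-011(✓)  0-111(✓)  00-00(✓)  00-11(✓)  000-1  0000-  01-11(✓)  011-1(✓)  0111-(✓)  1-000(✓)  1-100(✓)  1-101(✓)  1-111(✓)  10-00(✓)  10-11(✓)  101-1(✓)  1010-(✓)  11-00(✓)  11-10(✓)  110-0(✓)  111-0(✓)  111-1(✓)  1110-(✓)  1111-(✓)
size-2^2 implicants → --000  --111  -0-00  -0-11  -11-1  -111-  0--11  1--00  1-1-1  1-10-  11--0  111--
Unchecked terms (primes): --000, --111, -0-00, -0-11, -11-1, -111-, 0--11, 000-1, 0000-, 1--00, 1-1-1, 1-10-, 11--0, 111--
Minterm coverage:
  m0 ⊆ --000,-0-00,0000-
  m1 ⊆ 000-1,0000-
  m3 ⊆ -0-11,0--11,000-1
  m4 ⊆ -0-00 [E]
  m7 ⊆ --111,-0-11,0--11
  m8 ⊆ --000 [E]
  m11 ⊆ 0--11 [E]
  m13 ⊆ -11-1 [E]
  m14 ⊆ -111- [E]
  m15 ⊆ --111,-11-1,-111-,0--11
  m16 ⊆ --000,-0-00,1--00
  m19 ⊆ -0-11 [E]
  m20 ⊆ -0-00,1--00,1-10-
  m21 ⊆ 1-1-1,1-10-
  m23 ⊆ --111,-0-11,1-1-1
  m24 ⊆ --000,1--00,11--0
  m26 ⊆ 11--0 [E]
  m29 ⊆ -11-1,1-1-1,1-10-,111--
  m31 ⊆ --111,-11-1,-111-,1-1-1,111--
E = {--000, -0-00, -0-11, -11-1, -111-, 0--11, 11--0}

YES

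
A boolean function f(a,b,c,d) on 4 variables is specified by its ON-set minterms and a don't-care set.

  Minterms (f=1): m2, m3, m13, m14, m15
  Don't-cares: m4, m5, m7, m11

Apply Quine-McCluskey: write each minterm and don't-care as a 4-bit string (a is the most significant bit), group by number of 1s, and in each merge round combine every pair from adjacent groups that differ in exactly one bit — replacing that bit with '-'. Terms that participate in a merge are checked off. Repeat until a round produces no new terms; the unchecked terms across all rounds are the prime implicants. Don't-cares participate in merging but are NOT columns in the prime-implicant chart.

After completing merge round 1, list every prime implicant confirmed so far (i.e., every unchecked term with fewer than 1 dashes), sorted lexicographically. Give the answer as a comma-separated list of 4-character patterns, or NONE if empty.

NONE

[col 0] 0010*, 0011*, 0100*, 0101*, 0111*, 1011*, 1101*, 1110*, 1111*
[col 1] -011*, -101*, -111*, 0-11*, 001-, 01-1*, 010-, 1-11*, 11-1*, 111-
[col 2] --11, -1-1
Prime implicants: --11, -1-1, 001-, 010-, 111-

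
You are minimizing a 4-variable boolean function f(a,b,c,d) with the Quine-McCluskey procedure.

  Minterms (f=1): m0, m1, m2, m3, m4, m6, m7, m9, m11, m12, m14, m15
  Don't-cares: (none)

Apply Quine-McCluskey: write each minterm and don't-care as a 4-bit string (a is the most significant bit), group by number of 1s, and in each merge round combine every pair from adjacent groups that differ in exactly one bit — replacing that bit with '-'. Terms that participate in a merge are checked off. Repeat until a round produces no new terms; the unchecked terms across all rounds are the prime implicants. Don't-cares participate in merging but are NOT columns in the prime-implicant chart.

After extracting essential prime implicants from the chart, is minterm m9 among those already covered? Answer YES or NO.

Round 0: 0000✓ 0001✓ 0010✓ 0011✓ 0100✓ 0110✓ 0111✓ 1001✓ 1011✓ 1100✓ 1110✓ 1111✓
Round 1: -001✓ -011✓ -100✓ -110✓ -111✓ 0-00✓ 0-10✓ 0-11✓ 00-0✓ 00-1✓ 000-✓ 001-✓ 01-0✓ 011-✓ 1-11✓ 10-1✓ 11-0✓ 111-✓
Round 2: --11 -0-1 -1-0 -11- 0--0 0-1- 00--
PIs = {--11, -0-1, -1-0, -11-, 0--0, 0-1-, 00--}
Coverage chart:
  m0: 0--0,00--
  m1: -0-1,00--
  m2: 0--0,0-1-,00--
  m3: --11,-0-1,0-1-,00--
  m4: -1-0,0--0
  m6: -1-0,-11-,0--0,0-1-
  m7: --11,-11-,0-1-
  m9: -0-1 ←essential
  m11: --11,-0-1
  m12: -1-0 ←essential
  m14: -1-0,-11-
  m15: --11,-11-
Essential: -0-1, -1-0

YES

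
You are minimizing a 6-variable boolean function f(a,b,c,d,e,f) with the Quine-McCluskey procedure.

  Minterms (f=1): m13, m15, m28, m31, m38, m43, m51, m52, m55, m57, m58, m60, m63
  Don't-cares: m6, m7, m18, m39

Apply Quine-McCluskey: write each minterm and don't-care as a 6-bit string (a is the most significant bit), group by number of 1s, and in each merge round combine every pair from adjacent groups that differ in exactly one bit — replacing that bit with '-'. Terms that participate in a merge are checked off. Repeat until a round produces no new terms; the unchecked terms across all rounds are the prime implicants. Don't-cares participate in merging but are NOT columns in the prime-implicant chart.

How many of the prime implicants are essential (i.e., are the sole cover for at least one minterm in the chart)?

[col 0] 000110*, 000111*, 001101*, 001111*, 010010, 011100*, 011111*, 100110*, 100111*, 101011, 110011*, 110100*, 110111*, 111001, 111010, 111100*, 111111*
[col 1] -00110*, -00111*, -11100, -11111, 0-1111, 00-111, 00011-*, 0011-1, 1-0111, 10011-*, 11-100, 11-111, 110-11
[col 2] -0011-
Prime implicants: -0011-, -11100, -11111, 0-1111, 00-111, 0011-1, 010010, 1-0111, 101011, 11-100, 11-111, 110-11, 111001, 111010
PI chart (minterm → PIs covering it):
  13 | 0011-1  (sole → essential)
  15 | 0-1111,00-111,0011-1
  28 | -11100  (sole → essential)
  31 | -11111,0-1111
  38 | -0011-  (sole → essential)
  43 | 101011  (sole → essential)
  51 | 110-11  (sole → essential)
  52 | 11-100  (sole → essential)
  55 | 1-0111,11-111,110-11
  57 | 111001  (sole → essential)
  58 | 111010  (sole → essential)
  60 | -11100,11-100
  63 | -11111,11-111
Essential prime implicants: -0011-, -11100, 0011-1, 101011, 11-100, 110-11, 111001, 111010

8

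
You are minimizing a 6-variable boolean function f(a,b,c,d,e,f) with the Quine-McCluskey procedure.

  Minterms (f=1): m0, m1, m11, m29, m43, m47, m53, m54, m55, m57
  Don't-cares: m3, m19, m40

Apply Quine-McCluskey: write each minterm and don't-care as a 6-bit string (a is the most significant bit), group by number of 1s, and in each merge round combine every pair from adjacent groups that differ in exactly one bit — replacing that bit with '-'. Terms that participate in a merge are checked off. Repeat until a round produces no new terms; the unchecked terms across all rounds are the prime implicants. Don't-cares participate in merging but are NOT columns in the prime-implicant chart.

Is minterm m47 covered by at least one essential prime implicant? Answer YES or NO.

YES

size-2^0 implicants → 000000(✓)  000001(✓)  000011(✓)  001011(✓)  010011(✓)  011101  101000  101011(✓)  101111(✓)  110101(✓)  110110(✓)  110111(✓)  111001
size-2^1 implicants → -01011  0-0011  00-011  0000-1  00000-  101-11  1101-1  11011-
Unchecked terms (primes): -01011, 0-0011, 00-011, 0000-1, 00000-, 011101, 101-11, 101000, 1101-1, 11011-, 111001
Minterm coverage:
  m0 ⊆ 00000- [E]
  m1 ⊆ 0000-1,00000-
  m11 ⊆ -01011,00-011
  m29 ⊆ 011101 [E]
  m43 ⊆ -01011,101-11
  m47 ⊆ 101-11 [E]
  m53 ⊆ 1101-1 [E]
  m54 ⊆ 11011- [E]
  m55 ⊆ 1101-1,11011-
  m57 ⊆ 111001 [E]
E = {00000-, 011101, 101-11, 1101-1, 11011-, 111001}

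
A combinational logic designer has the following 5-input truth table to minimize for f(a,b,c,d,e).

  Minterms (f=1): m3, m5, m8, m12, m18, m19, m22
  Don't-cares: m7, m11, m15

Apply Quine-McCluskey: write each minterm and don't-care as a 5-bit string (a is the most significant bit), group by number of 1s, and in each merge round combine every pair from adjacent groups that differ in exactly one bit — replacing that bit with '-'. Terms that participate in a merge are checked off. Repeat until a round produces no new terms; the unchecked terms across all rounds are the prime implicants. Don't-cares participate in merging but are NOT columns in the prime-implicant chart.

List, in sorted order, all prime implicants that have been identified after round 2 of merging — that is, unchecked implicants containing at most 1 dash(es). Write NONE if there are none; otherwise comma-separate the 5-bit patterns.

-0011, 001-1, 01-00, 10-10, 1001-

[col 0] 00011*, 00101*, 00111*, 01000*, 01011*, 01100*, 01111*, 10010*, 10011*, 10110*
[col 1] -0011, 0-011*, 0-111*, 00-11*, 001-1, 01-00, 01-11*, 10-10, 1001-
[col 2] 0--11
Prime implicants: -0011, 0--11, 001-1, 01-00, 10-10, 1001-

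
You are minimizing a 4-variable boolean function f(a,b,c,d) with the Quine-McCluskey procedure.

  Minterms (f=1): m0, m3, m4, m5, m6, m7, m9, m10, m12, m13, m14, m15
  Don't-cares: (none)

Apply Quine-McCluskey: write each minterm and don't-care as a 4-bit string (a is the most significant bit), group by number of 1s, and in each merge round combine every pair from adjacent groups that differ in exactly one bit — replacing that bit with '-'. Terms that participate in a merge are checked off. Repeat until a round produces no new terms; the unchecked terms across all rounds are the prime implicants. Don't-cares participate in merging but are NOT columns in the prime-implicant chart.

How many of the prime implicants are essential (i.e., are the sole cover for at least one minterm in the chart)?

5

size-2^0 implicants → 0000(✓)  0011(✓)  0100(✓)  0101(✓)  0110(✓)  0111(✓)  1001(✓)  1010(✓)  1100(✓)  1101(✓)  1110(✓)  1111(✓)
size-2^1 implicants → -100(✓)  -101(✓)  -110(✓)  -111(✓)  0-00  0-11  01-0(✓)  01-1(✓)  010-(✓)  011-(✓)  1-01  1-10  11-0(✓)  11-1(✓)  110-(✓)  111-(✓)
size-2^2 implicants → -1-0(✓)  -1-1(✓)  -10-(✓)  -11-(✓)  01--(✓)  11--(✓)
size-2^3 implicants → -1--
Unchecked terms (primes): -1--, 0-00, 0-11, 1-01, 1-10
Minterm coverage:
  m0 ⊆ 0-00 [E]
  m3 ⊆ 0-11 [E]
  m4 ⊆ -1--,0-00
  m5 ⊆ -1-- [E]
  m6 ⊆ -1-- [E]
  m7 ⊆ -1--,0-11
  m9 ⊆ 1-01 [E]
  m10 ⊆ 1-10 [E]
  m12 ⊆ -1-- [E]
  m13 ⊆ -1--,1-01
  m14 ⊆ -1--,1-10
  m15 ⊆ -1-- [E]
E = {-1--, 0-00, 0-11, 1-01, 1-10}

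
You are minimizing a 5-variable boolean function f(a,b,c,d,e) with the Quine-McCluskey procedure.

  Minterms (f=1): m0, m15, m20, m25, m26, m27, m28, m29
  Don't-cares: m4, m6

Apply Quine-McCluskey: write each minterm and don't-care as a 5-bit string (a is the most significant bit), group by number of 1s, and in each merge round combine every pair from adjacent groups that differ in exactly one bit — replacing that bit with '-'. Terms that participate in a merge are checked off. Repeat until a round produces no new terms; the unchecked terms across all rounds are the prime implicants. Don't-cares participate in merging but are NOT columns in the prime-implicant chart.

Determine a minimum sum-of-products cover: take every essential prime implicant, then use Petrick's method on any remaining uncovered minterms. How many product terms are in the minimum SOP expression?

size-2^0 implicants → 00000(✓)  00100(✓)  00110(✓)  01111  10100(✓)  11001(✓)  11010(✓)  11011(✓)  11100(✓)  11101(✓)
size-2^1 implicants → -0100  00-00  001-0  1-100  11-01  110-1  1101-  1110-
Unchecked terms (primes): -0100, 00-00, 001-0, 01111, 1-100, 11-01, 110-1, 1101-, 1110-
Minterm coverage:
  m0 ⊆ 00-00 [E]
  m15 ⊆ 01111 [E]
  m20 ⊆ -0100,1-100
  m25 ⊆ 11-01,110-1
  m26 ⊆ 1101- [E]
  m27 ⊆ 110-1,1101-
  m28 ⊆ 1-100,1110-
  m29 ⊆ 11-01,1110-
E = {00-00, 01111, 1101-}
Petrick residual → 1-100, 11-01
Cover = a'b'd'e' + a'bcde + acd'e' + abd'e + abc'd  |cover|=5

5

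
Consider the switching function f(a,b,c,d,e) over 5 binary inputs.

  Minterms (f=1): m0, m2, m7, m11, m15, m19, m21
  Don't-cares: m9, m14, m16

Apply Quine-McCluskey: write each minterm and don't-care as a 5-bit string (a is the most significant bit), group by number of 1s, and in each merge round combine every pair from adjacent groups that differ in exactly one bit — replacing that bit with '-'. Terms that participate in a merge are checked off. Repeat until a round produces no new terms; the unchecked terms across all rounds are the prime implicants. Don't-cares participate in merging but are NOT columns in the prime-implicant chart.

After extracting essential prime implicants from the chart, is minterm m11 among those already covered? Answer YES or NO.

NO

size-2^0 implicants → 00000(✓)  00010(✓)  00111(✓)  01001(✓)  01011(✓)  01110(✓)  01111(✓)  10000(✓)  10011  10101
size-2^1 implicants → -0000  0-111  000-0  01-11  010-1  0111-
Unchecked terms (primes): -0000, 0-111, 000-0, 01-11, 010-1, 0111-, 10011, 10101
Minterm coverage:
  m0 ⊆ -0000,000-0
  m2 ⊆ 000-0 [E]
  m7 ⊆ 0-111 [E]
  m11 ⊆ 01-11,010-1
  m15 ⊆ 0-111,01-11,0111-
  m19 ⊆ 10011 [E]
  m21 ⊆ 10101 [E]
E = {0-111, 000-0, 10011, 10101}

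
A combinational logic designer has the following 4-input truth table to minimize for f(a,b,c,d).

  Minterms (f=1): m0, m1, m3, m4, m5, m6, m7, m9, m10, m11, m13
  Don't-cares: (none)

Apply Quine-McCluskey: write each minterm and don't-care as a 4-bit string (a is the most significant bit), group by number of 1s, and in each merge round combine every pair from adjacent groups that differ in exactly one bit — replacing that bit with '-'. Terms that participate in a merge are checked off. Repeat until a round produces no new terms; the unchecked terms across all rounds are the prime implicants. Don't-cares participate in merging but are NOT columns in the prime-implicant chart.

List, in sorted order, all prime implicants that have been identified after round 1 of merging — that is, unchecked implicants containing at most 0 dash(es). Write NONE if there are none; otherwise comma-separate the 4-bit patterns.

NONE

[col 0] 0000*, 0001*, 0011*, 0100*, 0101*, 0110*, 0111*, 1001*, 1010*, 1011*, 1101*
[col 1] -001*, -011*, -101*, 0-00*, 0-01*, 0-11*, 00-1*, 000-*, 01-0*, 01-1*, 010-*, 011-*, 1-01*, 10-1*, 101-
[col 2] --01, -0-1, 0--1, 0-0-, 01--
Prime implicants: --01, -0-1, 0--1, 0-0-, 01--, 101-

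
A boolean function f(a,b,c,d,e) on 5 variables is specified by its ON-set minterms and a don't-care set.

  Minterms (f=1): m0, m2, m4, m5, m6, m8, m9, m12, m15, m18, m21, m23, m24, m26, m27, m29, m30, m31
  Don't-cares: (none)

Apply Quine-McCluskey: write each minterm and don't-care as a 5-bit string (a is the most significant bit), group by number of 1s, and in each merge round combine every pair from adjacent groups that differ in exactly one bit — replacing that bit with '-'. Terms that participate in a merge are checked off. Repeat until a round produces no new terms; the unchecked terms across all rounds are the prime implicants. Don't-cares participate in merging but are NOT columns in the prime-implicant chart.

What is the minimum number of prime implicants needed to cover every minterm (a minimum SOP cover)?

9

size-2^0 implicants → 00000(✓)  00010(✓)  00100(✓)  00101(✓)  00110(✓)  01000(✓)  01001(✓)  01100(✓)  01111(✓)  10010(✓)  10101(✓)  10111(✓)  11000(✓)  11010(✓)  11011(✓)  11101(✓)  11110(✓)  11111(✓)
size-2^1 implicants → -0010  -0101  -1000  -1111  0-000(✓)  0-100(✓)  00-00(✓)  00-10(✓)  000-0(✓)  001-0(✓)  0010-  01-00(✓)  0100-  1-010  1-101(✓)  1-111(✓)  101-1(✓)  11-10(✓)  11-11(✓)  110-0  1101-(✓)  111-1(✓)  1111-(✓)
size-2^2 implicants → 0--00  00--0  1-1-1  11-1-
Unchecked terms (primes): -0010, -0101, -1000, -1111, 0--00, 00--0, 0010-, 0100-, 1-010, 1-1-1, 11-1-, 110-0
Minterm coverage:
  m0 ⊆ 0--00,00--0
  m2 ⊆ -0010,00--0
  m4 ⊆ 0--00,00--0,0010-
  m5 ⊆ -0101,0010-
  m6 ⊆ 00--0 [E]
  m8 ⊆ -1000,0--00,0100-
  m9 ⊆ 0100- [E]
  m12 ⊆ 0--00 [E]
  m15 ⊆ -1111 [E]
  m18 ⊆ -0010,1-010
  m21 ⊆ -0101,1-1-1
  m23 ⊆ 1-1-1 [E]
  m24 ⊆ -1000,110-0
  m26 ⊆ 1-010,11-1-,110-0
  m27 ⊆ 11-1- [E]
  m29 ⊆ 1-1-1 [E]
  m30 ⊆ 11-1- [E]
  m31 ⊆ -1111,1-1-1,11-1-
E = {-1111, 0--00, 00--0, 0100-, 1-1-1, 11-1-}
Petrick residual → -0010, -0101, -1000
Cover = b'c'de' + b'cd'e + bc'd'e' + bcde + a'd'e' + a'b'e' + a'bc'd' + ace + abd  |cover|=9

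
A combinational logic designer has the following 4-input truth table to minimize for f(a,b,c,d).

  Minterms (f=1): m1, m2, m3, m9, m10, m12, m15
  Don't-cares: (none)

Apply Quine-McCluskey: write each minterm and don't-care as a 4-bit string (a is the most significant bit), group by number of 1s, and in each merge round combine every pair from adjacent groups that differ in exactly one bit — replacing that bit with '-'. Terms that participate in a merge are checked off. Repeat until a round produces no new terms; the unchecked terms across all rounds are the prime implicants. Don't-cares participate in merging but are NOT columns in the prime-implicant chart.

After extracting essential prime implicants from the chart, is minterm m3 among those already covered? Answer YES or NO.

Round 0: 0001✓ 0010✓ 0011✓ 1001✓ 1010✓ 1100 1111
Round 1: -001 -010 00-1 001-
PIs = {-001, -010, 00-1, 001-, 1100, 1111}
Coverage chart:
  m1: -001,00-1
  m2: -010,001-
  m3: 00-1,001-
  m9: -001 ←essential
  m10: -010 ←essential
  m12: 1100 ←essential
  m15: 1111 ←essential
Essential: -001, -010, 1100, 1111

NO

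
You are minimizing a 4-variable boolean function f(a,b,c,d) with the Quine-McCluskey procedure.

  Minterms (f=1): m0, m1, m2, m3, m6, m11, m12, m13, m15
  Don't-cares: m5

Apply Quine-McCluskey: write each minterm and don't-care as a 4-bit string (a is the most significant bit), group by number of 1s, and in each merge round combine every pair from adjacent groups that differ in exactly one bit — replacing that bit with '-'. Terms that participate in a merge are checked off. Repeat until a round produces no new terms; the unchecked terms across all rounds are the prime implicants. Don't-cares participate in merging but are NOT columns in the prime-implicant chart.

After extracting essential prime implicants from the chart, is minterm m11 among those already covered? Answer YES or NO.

Round 0: 0000✓ 0001✓ 0010✓ 0011✓ 0101✓ 0110✓ 1011✓ 1100✓ 1101✓ 1111✓
Round 1: -011 -101 0-01 0-10 00-0✓ 00-1✓ 000-✓ 001-✓ 1-11 11-1 110-
Round 2: 00--
PIs = {-011, -101, 0-01, 0-10, 00--, 1-11, 11-1, 110-}
Coverage chart:
  m0: 00-- ←essential
  m1: 0-01,00--
  m2: 0-10,00--
  m3: -011,00--
  m6: 0-10 ←essential
  m11: -011,1-11
  m12: 110- ←essential
  m13: -101,11-1,110-
  m15: 1-11,11-1
Essential: 0-10, 00--, 110-

NO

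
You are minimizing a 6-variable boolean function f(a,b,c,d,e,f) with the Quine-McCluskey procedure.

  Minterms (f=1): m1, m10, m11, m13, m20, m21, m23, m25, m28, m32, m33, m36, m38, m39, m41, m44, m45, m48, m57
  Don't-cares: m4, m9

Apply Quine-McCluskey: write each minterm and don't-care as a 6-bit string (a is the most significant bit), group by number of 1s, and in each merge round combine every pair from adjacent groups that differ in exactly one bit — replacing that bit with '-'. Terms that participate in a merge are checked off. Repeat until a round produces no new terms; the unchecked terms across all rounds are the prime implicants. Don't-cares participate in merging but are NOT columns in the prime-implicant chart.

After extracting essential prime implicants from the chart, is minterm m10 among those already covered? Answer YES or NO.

size-2^0 implicants → 000001(✓)  000100(✓)  001001(✓)  001010(✓)  001011(✓)  001101(✓)  010100(✓)  010101(✓)  010111(✓)  011001(✓)  011100(✓)  100000(✓)  100001(✓)  100100(✓)  100110(✓)  100111(✓)  101001(✓)  101100(✓)  101101(✓)  110000(✓)  111001(✓)
size-2^1 implicants → -00001(✓)  -00100  -01001(✓)  -01101(✓)  -11001(✓)  0-0100  0-1001(✓)  00-001(✓)  001-01(✓)  0010-1  00101-  01-100  0101-1  01010-  1-0000  1-1001(✓)  10-001(✓)  10-100  100-00  10000-  1001-0  10011-  101-01(✓)  10110-
size-2^2 implicants → --1001  -0-001  -01-01
Unchecked terms (primes): --1001, -0-001, -00100, -01-01, 0-0100, 0010-1, 00101-, 01-100, 0101-1, 01010-, 1-0000, 10-100, 100-00, 10000-, 1001-0, 10011-, 10110-
Minterm coverage:
  m1 ⊆ -0-001 [E]
  m10 ⊆ 00101- [E]
  m11 ⊆ 0010-1,00101-
  m13 ⊆ -01-01 [E]
  m20 ⊆ 0-0100,01-100,01010-
  m21 ⊆ 0101-1,01010-
  m23 ⊆ 0101-1 [E]
  m25 ⊆ --1001 [E]
  m28 ⊆ 01-100 [E]
  m32 ⊆ 1-0000,100-00,10000-
  m33 ⊆ -0-001,10000-
  m36 ⊆ -00100,10-100,100-00,1001-0
  m38 ⊆ 1001-0,10011-
  m39 ⊆ 10011- [E]
  m41 ⊆ --1001,-0-001,-01-01
  m44 ⊆ 10-100,10110-
  m45 ⊆ -01-01,10110-
  m48 ⊆ 1-0000 [E]
  m57 ⊆ --1001 [E]
E = {--1001, -0-001, -01-01, 00101-, 01-100, 0101-1, 1-0000, 10011-}

YES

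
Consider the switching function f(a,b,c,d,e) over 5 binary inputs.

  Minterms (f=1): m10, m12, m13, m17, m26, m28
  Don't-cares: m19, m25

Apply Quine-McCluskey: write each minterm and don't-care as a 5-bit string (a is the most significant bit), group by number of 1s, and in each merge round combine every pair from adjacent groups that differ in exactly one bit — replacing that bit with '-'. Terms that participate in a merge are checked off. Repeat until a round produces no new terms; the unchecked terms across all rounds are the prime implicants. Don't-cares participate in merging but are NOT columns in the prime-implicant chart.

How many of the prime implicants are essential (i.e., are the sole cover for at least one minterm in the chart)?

[col 0] 01010*, 01100*, 01101*, 10001*, 10011*, 11001*, 11010*, 11100*
[col 1] -1010, -1100, 0110-, 1-001, 100-1
Prime implicants: -1010, -1100, 0110-, 1-001, 100-1
PI chart (minterm → PIs covering it):
  10 | -1010  (sole → essential)
  12 | -1100,0110-
  13 | 0110-  (sole → essential)
  17 | 1-001,100-1
  26 | -1010  (sole → essential)
  28 | -1100  (sole → essential)
Essential prime implicants: -1010, -1100, 0110-

3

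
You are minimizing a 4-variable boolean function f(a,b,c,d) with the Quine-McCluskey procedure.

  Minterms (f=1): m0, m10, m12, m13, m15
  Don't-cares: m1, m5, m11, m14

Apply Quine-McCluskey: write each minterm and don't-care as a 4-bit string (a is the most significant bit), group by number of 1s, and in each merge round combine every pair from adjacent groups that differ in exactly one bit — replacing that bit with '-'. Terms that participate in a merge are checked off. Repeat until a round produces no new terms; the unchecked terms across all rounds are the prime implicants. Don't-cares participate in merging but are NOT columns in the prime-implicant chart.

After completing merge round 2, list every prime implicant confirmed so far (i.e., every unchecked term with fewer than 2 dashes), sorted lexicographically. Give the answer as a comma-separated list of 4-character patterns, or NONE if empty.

Round 0: 0000✓ 0001✓ 0101✓ 1010✓ 1011✓ 1100✓ 1101✓ 1110✓ 1111✓
Round 1: -101 0-01 000- 1-10✓ 1-11✓ 101-✓ 11-0✓ 11-1✓ 110-✓ 111-✓
Round 2: 1-1- 11--
PIs = {-101, 0-01, 000-, 1-1-, 11--}

-101, 0-01, 000-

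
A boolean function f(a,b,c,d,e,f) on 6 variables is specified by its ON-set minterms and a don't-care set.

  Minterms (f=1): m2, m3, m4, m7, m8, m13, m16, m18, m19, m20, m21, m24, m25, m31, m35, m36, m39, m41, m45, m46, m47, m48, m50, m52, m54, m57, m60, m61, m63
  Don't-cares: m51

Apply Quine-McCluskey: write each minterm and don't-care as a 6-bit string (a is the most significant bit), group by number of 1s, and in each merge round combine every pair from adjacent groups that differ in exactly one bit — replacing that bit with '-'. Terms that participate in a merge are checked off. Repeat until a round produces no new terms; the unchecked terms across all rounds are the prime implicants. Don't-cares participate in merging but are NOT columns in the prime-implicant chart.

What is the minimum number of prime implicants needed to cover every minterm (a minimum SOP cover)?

size-2^0 implicants → 000010(✓)  000011(✓)  000100(✓)  000111(✓)  001000(✓)  001101(✓)  010000(✓)  010010(✓)  010011(✓)  010100(✓)  010101(✓)  011000(✓)  011001(✓)  011111(✓)  100011(✓)  100100(✓)  100111(✓)  101001(✓)  101101(✓)  101110(✓)  101111(✓)  110000(✓)  110010(✓)  110011(✓)  110100(✓)  110110(✓)  111001(✓)  111100(✓)  111101(✓)  111111(✓)
size-2^1 implicants → -00011(✓)  -00100(✓)  -00111(✓)  -01101  -10000(✓)  -10010(✓)  -10011(✓)  -10100(✓)  -11001  -11111  0-0010(✓)  0-0011(✓)  0-0100(✓)  0-1000  000-11(✓)  00001-(✓)  01-000  010-00(✓)  0100-0(✓)  01001-(✓)  01010-  01100-  1-0011(✓)  1-0100(✓)  1-1001(✓)  1-1101(✓)  1-1111(✓)  10-111  100-11(✓)  101-01(✓)  1011-1(✓)  10111-  11-100  110-00(✓)  110-10(✓)  1100-0(✓)  11001-(✓)  1101-0(✓)  111-01(✓)  1111-1(✓)  11110-
size-2^2 implicants → --0011  --0100  -00-11  -10-00  -100-0  -1001-  0-001-  1-1-01  1-11-1  110--0
Unchecked terms (primes): --0011, --0100, -00-11, -01101, -10-00, -100-0, -1001-, -11001, -11111, 0-001-, 0-1000, 01-000, 01010-, 01100-, 1-1-01, 1-11-1, 10-111, 10111-, 11-100, 110--0, 11110-
Minterm coverage:
  m2 ⊆ 0-001- [E]
  m3 ⊆ --0011,-00-11,0-001-
  m4 ⊆ --0100 [E]
  m7 ⊆ -00-11 [E]
  m8 ⊆ 0-1000 [E]
  m13 ⊆ -01101 [E]
  m16 ⊆ -10-00,-100-0,01-000
  m18 ⊆ -100-0,-1001-,0-001-
  m19 ⊆ --0011,-1001-,0-001-
  m20 ⊆ --0100,-10-00,01010-
  m21 ⊆ 01010- [E]
  m24 ⊆ 0-1000,01-000,01100-
  m25 ⊆ -11001,01100-
  m31 ⊆ -11111 [E]
  m35 ⊆ --0011,-00-11
  m36 ⊆ --0100 [E]
  m39 ⊆ -00-11,10-111
  m41 ⊆ 1-1-01 [E]
  m45 ⊆ -01101,1-1-01,1-11-1
  m46 ⊆ 10111- [E]
  m47 ⊆ 1-11-1,10-111,10111-
  m48 ⊆ -10-00,-100-0,110--0
  m50 ⊆ -100-0,-1001-,110--0
  m52 ⊆ --0100,-10-00,11-100,110--0
  m54 ⊆ 110--0 [E]
  m57 ⊆ -11001,1-1-01
  m60 ⊆ 11-100,11110-
  m61 ⊆ 1-1-01,1-11-1,11110-
  m63 ⊆ -11111,1-11-1
E = {--0100, -00-11, -01101, -11111, 0-001-, 0-1000, 01010-, 1-1-01, 10111-, 110--0}
Petrick residual → -10-00, -11001, 11-100
Cover = c'de'f' + b'c'ef + b'cde'f + bc'e'f' + bcd'e'f + bcdef + a'c'd'e + a'cd'e'f' + a'bc'de' + ace'f + ab'cde + abde'f' + abc'f'  |cover|=13

13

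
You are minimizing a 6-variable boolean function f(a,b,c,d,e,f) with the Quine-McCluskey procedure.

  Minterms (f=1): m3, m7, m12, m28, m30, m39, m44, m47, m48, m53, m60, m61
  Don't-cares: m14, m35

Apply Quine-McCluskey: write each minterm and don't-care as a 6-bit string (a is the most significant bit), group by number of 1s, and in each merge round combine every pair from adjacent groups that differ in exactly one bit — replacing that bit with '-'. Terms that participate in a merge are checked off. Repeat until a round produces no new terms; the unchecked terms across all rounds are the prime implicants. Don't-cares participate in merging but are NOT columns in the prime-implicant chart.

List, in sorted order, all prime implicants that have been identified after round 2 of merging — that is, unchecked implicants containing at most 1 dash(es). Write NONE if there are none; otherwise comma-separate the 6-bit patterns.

10-111, 11-101, 110000, 11110-

[col 0] 000011*, 000111*, 001100*, 001110*, 011100*, 011110*, 100011*, 100111*, 101100*, 101111*, 110000, 110101*, 111100*, 111101*
[col 1] -00011*, -00111*, -01100*, -11100*, 0-1100*, 0-1110*, 000-11*, 0011-0*, 0111-0*, 1-1100*, 10-111, 100-11*, 11-101, 11110-
[col 2] --1100, -00-11, 0-11-0
Prime implicants: --1100, -00-11, 0-11-0, 10-111, 11-101, 110000, 11110-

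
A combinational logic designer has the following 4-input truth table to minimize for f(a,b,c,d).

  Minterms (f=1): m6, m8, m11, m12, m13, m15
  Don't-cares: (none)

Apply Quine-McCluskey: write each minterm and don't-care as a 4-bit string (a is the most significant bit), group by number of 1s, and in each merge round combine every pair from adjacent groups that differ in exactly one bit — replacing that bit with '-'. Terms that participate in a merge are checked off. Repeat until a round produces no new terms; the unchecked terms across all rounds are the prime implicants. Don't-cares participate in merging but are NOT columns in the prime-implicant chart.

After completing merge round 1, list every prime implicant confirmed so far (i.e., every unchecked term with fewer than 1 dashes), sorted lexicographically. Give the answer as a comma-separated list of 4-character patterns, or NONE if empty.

0110

[col 0] 0110, 1000*, 1011*, 1100*, 1101*, 1111*
[col 1] 1-00, 1-11, 11-1, 110-
Prime implicants: 0110, 1-00, 1-11, 11-1, 110-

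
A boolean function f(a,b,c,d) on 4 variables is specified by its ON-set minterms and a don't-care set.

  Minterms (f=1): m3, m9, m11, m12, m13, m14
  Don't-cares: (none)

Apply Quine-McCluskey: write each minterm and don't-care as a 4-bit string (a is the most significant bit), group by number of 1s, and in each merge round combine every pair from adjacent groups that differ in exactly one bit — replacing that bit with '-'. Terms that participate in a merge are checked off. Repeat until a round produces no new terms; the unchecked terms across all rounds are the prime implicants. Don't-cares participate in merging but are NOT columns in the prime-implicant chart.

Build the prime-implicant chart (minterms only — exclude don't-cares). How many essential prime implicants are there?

size-2^0 implicants → 0011(✓)  1001(✓)  1011(✓)  1100(✓)  1101(✓)  1110(✓)
size-2^1 implicants → -011  1-01  10-1  11-0  110-
Unchecked terms (primes): -011, 1-01, 10-1, 11-0, 110-
Minterm coverage:
  m3 ⊆ -011 [E]
  m9 ⊆ 1-01,10-1
  m11 ⊆ -011,10-1
  m12 ⊆ 11-0,110-
  m13 ⊆ 1-01,110-
  m14 ⊆ 11-0 [E]
E = {-011, 11-0}

2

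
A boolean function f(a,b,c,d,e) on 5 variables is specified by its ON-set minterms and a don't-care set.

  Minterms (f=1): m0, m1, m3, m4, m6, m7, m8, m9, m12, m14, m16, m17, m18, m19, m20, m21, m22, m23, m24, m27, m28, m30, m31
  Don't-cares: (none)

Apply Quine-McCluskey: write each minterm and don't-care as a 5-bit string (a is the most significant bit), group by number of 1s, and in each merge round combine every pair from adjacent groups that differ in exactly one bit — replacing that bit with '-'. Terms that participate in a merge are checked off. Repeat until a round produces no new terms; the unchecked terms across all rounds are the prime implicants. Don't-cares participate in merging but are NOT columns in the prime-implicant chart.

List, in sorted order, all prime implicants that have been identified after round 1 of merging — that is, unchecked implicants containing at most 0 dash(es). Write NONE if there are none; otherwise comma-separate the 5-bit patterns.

NONE

Round 0: 00000✓ 00001✓ 00011✓ 00100✓ 00110✓ 00111✓ 01000✓ 01001✓ 01100✓ 01110✓ 10000✓ 10001✓ 10010✓ 10011✓ 10100✓ 10101✓ 10110✓ 10111✓ 11000✓ 11011✓ 11100✓ 11110✓ 11111✓
Round 1: -0000✓ -0001✓ -0011✓ -0100✓ -0110✓ -0111✓ -1000✓ -1100✓ -1110✓ 0-000✓ 0-001✓ 0-100✓ 0-110✓ 00-00✓ 00-11✓ 000-1✓ 0000-✓ 001-0✓ 0011-✓ 01-00✓ 0100-✓ 011-0✓ 1-000✓ 1-011✓ 1-100✓ 1-110✓ 1-111✓ 10-00✓ 10-01✓ 10-10✓ 10-11✓ 100-0✓ 100-1✓ 1000-✓ 1001-✓ 101-0✓ 101-1✓ 1010-✓ 1011-✓ 11-00✓ 11-11✓ 111-0✓ 1111-✓
Round 2: --000✓ --100✓ --110✓ -0-00✓ -0-11 -00-1 -000- -01-0✓ -011- -1-00✓ -11-0✓ 0--00✓ 0-00- 0-1-0✓ 1--00✓ 1--11 1-1-0✓ 1-11- 10--0✓ 10--1✓ 10-0-✓ 10-1-✓ 100--✓ 101--✓
Round 3: ---00 --1-0 10---
PIs = {---00, --1-0, -0-11, -00-1, -000-, -011-, 0-00-, 1--11, 1-11-, 10---}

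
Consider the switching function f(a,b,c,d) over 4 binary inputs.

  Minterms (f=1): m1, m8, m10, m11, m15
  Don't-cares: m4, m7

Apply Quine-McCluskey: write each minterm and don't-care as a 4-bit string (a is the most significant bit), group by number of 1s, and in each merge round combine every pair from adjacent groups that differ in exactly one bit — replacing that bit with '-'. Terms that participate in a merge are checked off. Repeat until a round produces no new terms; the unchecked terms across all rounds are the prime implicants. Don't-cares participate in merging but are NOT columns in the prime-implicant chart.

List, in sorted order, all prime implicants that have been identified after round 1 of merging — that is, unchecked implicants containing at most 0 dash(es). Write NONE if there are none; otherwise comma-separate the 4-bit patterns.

0001, 0100

size-2^0 implicants → 0001  0100  0111(✓)  1000(✓)  1010(✓)  1011(✓)  1111(✓)
size-2^1 implicants → -111  1-11  10-0  101-
Unchecked terms (primes): -111, 0001, 0100, 1-11, 10-0, 101-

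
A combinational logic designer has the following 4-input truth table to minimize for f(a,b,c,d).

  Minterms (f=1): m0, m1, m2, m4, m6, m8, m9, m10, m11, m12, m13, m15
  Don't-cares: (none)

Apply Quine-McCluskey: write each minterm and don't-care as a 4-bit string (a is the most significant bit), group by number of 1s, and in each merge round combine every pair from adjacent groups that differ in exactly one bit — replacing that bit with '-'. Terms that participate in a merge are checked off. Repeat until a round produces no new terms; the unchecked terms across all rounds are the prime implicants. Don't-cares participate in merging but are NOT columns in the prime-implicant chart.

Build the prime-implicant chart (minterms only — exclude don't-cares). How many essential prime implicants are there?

size-2^0 implicants → 0000(✓)  0001(✓)  0010(✓)  0100(✓)  0110(✓)  1000(✓)  1001(✓)  1010(✓)  1011(✓)  1100(✓)  1101(✓)  1111(✓)
size-2^1 implicants → -000(✓)  -001(✓)  -010(✓)  -100(✓)  0-00(✓)  0-10(✓)  00-0(✓)  000-(✓)  01-0(✓)  1-00(✓)  1-01(✓)  1-11(✓)  10-0(✓)  10-1(✓)  100-(✓)  101-(✓)  11-1(✓)  110-(✓)
size-2^2 implicants → --00  -0-0  -00-  0--0  1--1  1-0-  10--
Unchecked terms (primes): --00, -0-0, -00-, 0--0, 1--1, 1-0-, 10--
Minterm coverage:
  m0 ⊆ --00,-0-0,-00-,0--0
  m1 ⊆ -00- [E]
  m2 ⊆ -0-0,0--0
  m4 ⊆ --00,0--0
  m6 ⊆ 0--0 [E]
  m8 ⊆ --00,-0-0,-00-,1-0-,10--
  m9 ⊆ -00-,1--1,1-0-,10--
  m10 ⊆ -0-0,10--
  m11 ⊆ 1--1,10--
  m12 ⊆ --00,1-0-
  m13 ⊆ 1--1,1-0-
  m15 ⊆ 1--1 [E]
E = {-00-, 0--0, 1--1}

3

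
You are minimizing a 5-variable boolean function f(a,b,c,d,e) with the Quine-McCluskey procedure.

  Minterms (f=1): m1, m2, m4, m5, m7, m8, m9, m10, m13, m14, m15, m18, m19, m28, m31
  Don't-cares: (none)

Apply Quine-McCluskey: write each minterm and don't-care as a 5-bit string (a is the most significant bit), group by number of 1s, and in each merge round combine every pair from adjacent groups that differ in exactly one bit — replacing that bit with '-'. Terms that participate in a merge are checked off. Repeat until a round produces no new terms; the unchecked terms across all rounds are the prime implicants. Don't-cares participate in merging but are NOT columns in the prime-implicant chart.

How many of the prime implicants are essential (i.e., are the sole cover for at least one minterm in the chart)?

6

[col 0] 00001*, 00010*, 00100*, 00101*, 00111*, 01000*, 01001*, 01010*, 01101*, 01110*, 01111*, 10010*, 10011*, 11100, 11111*
[col 1] -0010, -1111, 0-001*, 0-010, 0-101*, 0-111*, 00-01*, 001-1*, 0010-, 01-01*, 01-10, 010-0, 0100-, 011-1*, 0111-, 1001-
[col 2] 0--01, 0-1-1
Prime implicants: -0010, -1111, 0--01, 0-010, 0-1-1, 0010-, 01-10, 010-0, 0100-, 0111-, 1001-, 11100
PI chart (minterm → PIs covering it):
  1 | 0--01  (sole → essential)
  2 | -0010,0-010
  4 | 0010-  (sole → essential)
  5 | 0--01,0-1-1,0010-
  7 | 0-1-1  (sole → essential)
  8 | 010-0,0100-
  9 | 0--01,0100-
  10 | 0-010,01-10,010-0
  13 | 0--01,0-1-1
  14 | 01-10,0111-
  15 | -1111,0-1-1,0111-
  18 | -0010,1001-
  19 | 1001-  (sole → essential)
  28 | 11100  (sole → essential)
  31 | -1111  (sole → essential)
Essential prime implicants: -1111, 0--01, 0-1-1, 0010-, 1001-, 11100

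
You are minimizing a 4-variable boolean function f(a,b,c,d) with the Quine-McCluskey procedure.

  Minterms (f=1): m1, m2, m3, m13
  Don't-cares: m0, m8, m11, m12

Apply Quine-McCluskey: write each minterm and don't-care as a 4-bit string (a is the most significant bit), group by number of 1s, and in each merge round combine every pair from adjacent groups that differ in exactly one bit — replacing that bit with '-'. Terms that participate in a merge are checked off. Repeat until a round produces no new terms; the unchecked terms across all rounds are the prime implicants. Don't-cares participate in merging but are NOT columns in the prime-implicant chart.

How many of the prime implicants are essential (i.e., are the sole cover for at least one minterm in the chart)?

Round 0: 0000✓ 0001✓ 0010✓ 0011✓ 1000✓ 1011✓ 1100✓ 1101✓
Round 1: -000 -011 00-0✓ 00-1✓ 000-✓ 001-✓ 1-00 110-
Round 2: 00--
PIs = {-000, -011, 00--, 1-00, 110-}
Coverage chart:
  m1: 00-- ←essential
  m2: 00-- ←essential
  m3: -011,00--
  m13: 110- ←essential
Essential: 00--, 110-

2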